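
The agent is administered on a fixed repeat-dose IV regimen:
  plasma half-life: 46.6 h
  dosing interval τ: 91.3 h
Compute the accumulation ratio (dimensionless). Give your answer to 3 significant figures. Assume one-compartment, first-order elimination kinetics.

1.35

k = ln2 / t½ = 0.693147 / 46.6 = 0.01487 h⁻¹
e^(−kτ) = e^(−0.01487 × 91.3) = 0.2573
Accumulation ratio R = 1 / (1 − e^(−kτ)) = 1 / (1 − 0.2573) = 1.346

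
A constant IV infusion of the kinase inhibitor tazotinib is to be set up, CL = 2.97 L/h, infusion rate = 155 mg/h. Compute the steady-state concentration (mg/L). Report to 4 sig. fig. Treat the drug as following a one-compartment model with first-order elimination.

At steady state Css = R₀ / CL = 155 / 2.970 = 52.19 mg/L

52.19 mg/L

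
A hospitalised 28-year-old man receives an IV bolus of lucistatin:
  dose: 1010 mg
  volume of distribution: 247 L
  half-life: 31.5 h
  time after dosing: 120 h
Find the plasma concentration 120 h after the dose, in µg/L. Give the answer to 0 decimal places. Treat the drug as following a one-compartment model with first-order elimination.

C₀ = Dose / Vd = 1010 / 247 = 4.089 mg/L
k = ln2 / t½ = 0.693147 / 31.5 = 0.02200 h⁻¹
C = C₀ · e^(−k·t) = 4.089 × e^(−0.02200 × 120)
  = 4.089 × 0.07136 = 0.2918 mg/L
Convert: 0.2918 mg/L × 1000 = 291.8 µg/L

292 µg/L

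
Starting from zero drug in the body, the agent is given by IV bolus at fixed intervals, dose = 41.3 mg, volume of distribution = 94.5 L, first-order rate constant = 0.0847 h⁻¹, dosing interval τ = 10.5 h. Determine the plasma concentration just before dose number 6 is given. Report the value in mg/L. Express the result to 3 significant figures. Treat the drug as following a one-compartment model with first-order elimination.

0.301 mg/L

C₀ per dose = Dose / Vd = 41.3 / 94.5 = 0.4370 mg/L
Fraction remaining after one interval: r = e^(−kτ) = e^(−0.08470 × 10.5) = 0.4109
Before dose 6, 5 doses have been given (aged 1τ, 2τ, 3τ, 4τ, 5τ).
C_trough = C₀ × (r + r² + … + r^5) = C₀ × r(1−r^5)/(1−r)
        = 0.4370 × 0.4109 × (1 − 0.01171) / (1 − 0.4109) = 0.3012 mg/L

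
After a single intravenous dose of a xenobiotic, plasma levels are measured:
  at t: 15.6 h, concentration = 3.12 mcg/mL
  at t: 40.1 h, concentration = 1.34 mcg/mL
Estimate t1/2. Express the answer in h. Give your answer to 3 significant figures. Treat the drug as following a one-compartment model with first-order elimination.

k = ln(C₁/C₂) / (t₂ − t₁) = ln(3.12/1.34) / (40.1 − 15.6)
  = 0.8452 / 24.50 = 0.03450 h⁻¹
t½ = ln2 / k = 0.693147 / 0.03450 = 20.09 h

20.1 h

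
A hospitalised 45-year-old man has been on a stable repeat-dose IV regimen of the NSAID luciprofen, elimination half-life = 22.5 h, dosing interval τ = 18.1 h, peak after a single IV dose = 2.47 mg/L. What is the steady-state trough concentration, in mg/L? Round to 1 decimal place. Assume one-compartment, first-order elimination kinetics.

k = ln2 / t½ = 0.693147 / 22.5 = 0.03081 h⁻¹
e^(−kτ) = e^(−0.03081 × 18.1) = 0.5725
Accumulation ratio R = 1 / (1 − e^(−kτ)) = 1 / (1 − 0.5725) = 2.339
Steady-state trough = C₀ × R × e^(−kτ) = 2.47 × 2.339 × 0.5725 = 3.308 mg/L

3.3 mg/L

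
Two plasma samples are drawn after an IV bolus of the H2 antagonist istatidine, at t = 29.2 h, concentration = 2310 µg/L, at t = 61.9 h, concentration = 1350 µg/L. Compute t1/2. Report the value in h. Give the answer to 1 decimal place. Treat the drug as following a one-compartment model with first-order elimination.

42.2 h

k = ln(C₁/C₂) / (t₂ − t₁) = ln(2310/1350) / (61.9 − 29.2)
  = 0.5371 / 32.70 = 0.01643 h⁻¹
t½ = ln2 / k = 0.693147 / 0.01643 = 42.19 h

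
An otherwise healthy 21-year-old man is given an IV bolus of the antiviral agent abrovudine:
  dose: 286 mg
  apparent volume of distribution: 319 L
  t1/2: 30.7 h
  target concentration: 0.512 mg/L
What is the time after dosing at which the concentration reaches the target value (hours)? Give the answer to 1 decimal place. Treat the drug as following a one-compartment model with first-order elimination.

24.8 h

C₀ = Dose / Vd = 286.0 / 319 = 0.8966 mg/L
k = ln2 / t½ = 0.693147 / 30.7 = 0.02258 h⁻¹
t = ln(C₀ / C) / k = ln(0.8966 / 0.512) / 0.02258
  = ln(1.751) / 0.02258 = 0.5602 / 0.02258 = 24.81 h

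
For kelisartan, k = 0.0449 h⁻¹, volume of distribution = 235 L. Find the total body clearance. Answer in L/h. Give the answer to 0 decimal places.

CL = k × Vd = 0.0449 × 235 = 10.55 L/h

11 L/h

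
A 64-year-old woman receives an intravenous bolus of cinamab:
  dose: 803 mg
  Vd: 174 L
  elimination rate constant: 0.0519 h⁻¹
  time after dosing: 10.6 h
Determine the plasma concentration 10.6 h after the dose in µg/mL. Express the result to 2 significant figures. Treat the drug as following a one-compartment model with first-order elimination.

C₀ = Dose / Vd = 803.0 / 174 = 4.615 mg/L
C = C₀ · e^(−k·t) = 4.615 × e^(−0.05190 × 10.6)
  = 4.615 × 0.5769 = 2.662 mg/L
(2.662 mg/L = 2.662 µg/mL)

2.7 µg/mL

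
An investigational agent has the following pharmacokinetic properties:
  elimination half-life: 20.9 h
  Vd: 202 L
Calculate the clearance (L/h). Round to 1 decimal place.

6.7 L/h

k = ln2 / t½ = 0.693147 / 20.9 = 0.03316 h⁻¹
CL = k × Vd = 0.03316 × 202 = 6.698 L/h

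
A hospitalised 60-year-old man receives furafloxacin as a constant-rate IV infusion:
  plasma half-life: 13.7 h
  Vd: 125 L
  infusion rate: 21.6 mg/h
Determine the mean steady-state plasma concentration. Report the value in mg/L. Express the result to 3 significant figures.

k = ln2 / t½ = 0.693147 / 13.7 = 0.05059 h⁻¹
CL = k × Vd = 0.05059 × 125 = 6.324 L/h
At steady state Css = R₀ / CL = 21.6 / 6.324 = 3.416 mg/L

3.42 mg/L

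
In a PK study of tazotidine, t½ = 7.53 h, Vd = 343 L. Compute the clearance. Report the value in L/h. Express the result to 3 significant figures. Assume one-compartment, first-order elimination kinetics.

31.6 L/h

k = ln2 / t½ = 0.693147 / 7.53 = 0.09205 h⁻¹
CL = k × Vd = 0.09205 × 343 = 31.57 L/h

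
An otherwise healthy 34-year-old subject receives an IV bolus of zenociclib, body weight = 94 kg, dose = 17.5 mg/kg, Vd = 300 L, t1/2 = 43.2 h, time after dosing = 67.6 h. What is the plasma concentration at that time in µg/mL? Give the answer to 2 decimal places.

Total dose = 17.5 × 94 = 1645 mg
C₀ = Dose / Vd = 1645 / 300 = 5.483 mg/L
k = ln2 / t½ = 0.693147 / 43.2 = 0.01605 h⁻¹
C = C₀ · e^(−k·t) = 5.483 × e^(−0.01605 × 67.6)
  = 5.483 × 0.3379 = 1.853 mg/L
(1.853 mg/L = 1.853 µg/mL)

1.85 µg/mL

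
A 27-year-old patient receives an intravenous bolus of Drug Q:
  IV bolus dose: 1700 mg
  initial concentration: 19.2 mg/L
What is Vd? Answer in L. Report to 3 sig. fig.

Vd = Dose / C₀ = 1700 / 19.2 = 88.54 L

88.5 L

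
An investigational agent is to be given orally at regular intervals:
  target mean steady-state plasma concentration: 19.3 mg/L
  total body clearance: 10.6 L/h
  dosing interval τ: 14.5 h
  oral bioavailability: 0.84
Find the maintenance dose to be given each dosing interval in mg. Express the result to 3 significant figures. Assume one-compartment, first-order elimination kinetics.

At steady state, F × (Dose/τ) = Css × CL.
Dose = Css × CL × τ / F = 19.3 × 10.60 × 14.5 / 0.84 = 3531 mg

3530 mg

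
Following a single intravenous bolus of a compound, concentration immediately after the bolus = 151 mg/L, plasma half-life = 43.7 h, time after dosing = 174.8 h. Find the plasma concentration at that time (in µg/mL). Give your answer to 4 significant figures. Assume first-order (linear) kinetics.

k = ln2 / t½ = 0.693147 / 43.7 = 0.01586 h⁻¹
t / t½ = 174.8 / 43.7 = 4 half-lives
C = C₀ × (1/2)^4 = 151.0 × 0.06250 = 9.438 mg/L
(9.438 mg/L = 9.438 µg/mL)

9.438 µg/mL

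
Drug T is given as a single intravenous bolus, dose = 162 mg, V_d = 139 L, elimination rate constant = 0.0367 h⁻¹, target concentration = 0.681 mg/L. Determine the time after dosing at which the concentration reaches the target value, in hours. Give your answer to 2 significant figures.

15 h

C₀ = Dose / Vd = 162.0 / 139 = 1.165 mg/L
t = ln(C₀ / C) / k = ln(1.165 / 0.681) / 0.03670
  = ln(1.711) / 0.03670 = 0.5371 / 0.03670 = 14.63 h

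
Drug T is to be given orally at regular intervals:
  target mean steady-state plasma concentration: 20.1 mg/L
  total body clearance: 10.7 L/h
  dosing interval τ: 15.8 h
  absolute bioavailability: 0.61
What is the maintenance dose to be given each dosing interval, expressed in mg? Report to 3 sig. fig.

5570 mg

At steady state, F × (Dose/τ) = Css × CL.
Dose = Css × CL × τ / F = 20.1 × 10.70 × 15.8 / 0.61 = 5571 mg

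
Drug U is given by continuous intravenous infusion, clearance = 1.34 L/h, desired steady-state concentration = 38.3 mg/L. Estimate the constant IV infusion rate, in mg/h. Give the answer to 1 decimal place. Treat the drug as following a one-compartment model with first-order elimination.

At steady state, infusion rate R₀ = Css × CL = 38.3 × 1.340 = 51.32 mg/h

51.3 mg/h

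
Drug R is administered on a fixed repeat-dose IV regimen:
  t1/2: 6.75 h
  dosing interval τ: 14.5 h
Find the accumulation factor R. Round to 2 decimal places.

1.29

k = ln2 / t½ = 0.693147 / 6.75 = 0.1027 h⁻¹
e^(−kτ) = e^(−0.1027 × 14.5) = 0.2256
Accumulation ratio R = 1 / (1 − e^(−kτ)) = 1 / (1 − 0.2256) = 1.291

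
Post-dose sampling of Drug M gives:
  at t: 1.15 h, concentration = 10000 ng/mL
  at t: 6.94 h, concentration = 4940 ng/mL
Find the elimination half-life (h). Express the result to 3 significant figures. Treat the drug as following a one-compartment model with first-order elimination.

k = ln(C₁/C₂) / (t₂ − t₁) = ln(10000/4940) / (6.94 − 1.15)
  = 0.7052 / 5.790 = 0.1218 h⁻¹
t½ = ln2 / k = 0.693147 / 0.1218 = 5.691 h

5.69 h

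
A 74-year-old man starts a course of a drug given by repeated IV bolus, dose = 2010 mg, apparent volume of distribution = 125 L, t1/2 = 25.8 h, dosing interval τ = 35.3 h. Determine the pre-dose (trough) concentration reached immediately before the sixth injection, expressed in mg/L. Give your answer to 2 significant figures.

10 mg/L

C₀ per dose = Dose / Vd = 2010 / 125 = 16.08 mg/L
k = ln2 / t½ = 0.693147 / 25.8 = 0.02687 h⁻¹
Fraction remaining after one interval: r = e^(−kτ) = e^(−0.02687 × 35.3) = 0.3873
Before dose 6, 5 doses have been given (aged 1τ, 2τ, 3τ, 4τ, 5τ).
C_trough = C₀ × (r + r² + … + r^5) = C₀ × r(1−r^5)/(1−r)
        = 16.08 × 0.3873 × (1 − 0.008714) / (1 − 0.3873) = 10.08 mg/L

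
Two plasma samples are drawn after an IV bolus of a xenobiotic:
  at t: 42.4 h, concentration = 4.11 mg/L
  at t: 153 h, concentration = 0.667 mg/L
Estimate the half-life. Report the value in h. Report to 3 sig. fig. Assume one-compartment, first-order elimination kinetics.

42.2 h

k = ln(C₁/C₂) / (t₂ − t₁) = ln(4.11/0.667) / (153 − 42.4)
  = 1.818 / 110.6 = 0.01644 h⁻¹
t½ = ln2 / k = 0.693147 / 0.01644 = 42.16 h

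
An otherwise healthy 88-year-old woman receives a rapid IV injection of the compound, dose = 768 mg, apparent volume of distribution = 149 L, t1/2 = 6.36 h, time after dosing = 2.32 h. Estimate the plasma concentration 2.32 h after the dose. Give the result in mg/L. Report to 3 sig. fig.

4.00 mg/L

C₀ = Dose / Vd = 768.0 / 149 = 5.154 mg/L
k = ln2 / t½ = 0.693147 / 6.36 = 0.1090 h⁻¹
C = C₀ · e^(−k·t) = 5.154 × e^(−0.1090 × 2.32)
  = 5.154 × 0.7766 = 4.003 mg/L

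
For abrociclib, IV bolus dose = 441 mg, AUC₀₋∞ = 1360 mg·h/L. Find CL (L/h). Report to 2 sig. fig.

CL = Dose / AUC = 441 / 1360 = 0.3243 L/h

0.32 L/h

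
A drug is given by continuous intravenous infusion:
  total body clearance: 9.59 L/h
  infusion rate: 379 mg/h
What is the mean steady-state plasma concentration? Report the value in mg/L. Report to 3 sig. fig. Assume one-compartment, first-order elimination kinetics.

39.5 mg/L

At steady state Css = R₀ / CL = 379 / 9.590 = 39.52 mg/L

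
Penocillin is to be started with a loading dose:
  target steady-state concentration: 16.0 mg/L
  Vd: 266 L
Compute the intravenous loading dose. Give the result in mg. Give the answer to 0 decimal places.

LD = Css × Vd = 16.0 × 266 = 4256 mg

4256 mg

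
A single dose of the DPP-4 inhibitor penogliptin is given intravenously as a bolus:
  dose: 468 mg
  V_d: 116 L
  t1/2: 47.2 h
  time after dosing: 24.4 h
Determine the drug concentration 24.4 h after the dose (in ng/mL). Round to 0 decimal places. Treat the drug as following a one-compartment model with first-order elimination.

2819 ng/mL

C₀ = Dose / Vd = 468.0 / 116 = 4.034 mg/L
k = ln2 / t½ = 0.693147 / 47.2 = 0.01469 h⁻¹
C = C₀ · e^(−k·t) = 4.034 × e^(−0.01469 × 24.4)
  = 4.034 × 0.6988 = 2.819 mg/L
Convert: 2.819 mg/L × 1000 = 2819 ng/mL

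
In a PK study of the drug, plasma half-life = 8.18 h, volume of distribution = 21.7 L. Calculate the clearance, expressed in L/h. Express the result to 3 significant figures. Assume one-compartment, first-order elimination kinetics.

k = ln2 / t½ = 0.693147 / 8.18 = 0.08474 h⁻¹
CL = k × Vd = 0.08474 × 21.7 = 1.839 L/h

1.84 L/h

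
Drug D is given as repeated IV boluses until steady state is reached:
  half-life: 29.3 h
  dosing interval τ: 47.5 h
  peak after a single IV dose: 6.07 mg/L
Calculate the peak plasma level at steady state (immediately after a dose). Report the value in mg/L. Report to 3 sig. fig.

k = ln2 / t½ = 0.693147 / 29.3 = 0.02366 h⁻¹
e^(−kτ) = e^(−0.02366 × 47.5) = 0.3250
Accumulation ratio R = 1 / (1 − e^(−kτ)) = 1 / (1 − 0.3250) = 1.481
Steady-state peak = C₀ × R = 6.07 × 1.481 = 8.990 mg/L

8.99 mg/L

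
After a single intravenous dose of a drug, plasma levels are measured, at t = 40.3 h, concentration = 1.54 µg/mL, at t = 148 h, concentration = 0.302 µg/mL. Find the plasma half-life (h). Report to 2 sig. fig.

k = ln(C₁/C₂) / (t₂ − t₁) = ln(1.54/0.302) / (148 − 40.3)
  = 1.629 / 107.7 = 0.01513 h⁻¹
t½ = ln2 / k = 0.693147 / 0.01513 = 45.81 h

46 h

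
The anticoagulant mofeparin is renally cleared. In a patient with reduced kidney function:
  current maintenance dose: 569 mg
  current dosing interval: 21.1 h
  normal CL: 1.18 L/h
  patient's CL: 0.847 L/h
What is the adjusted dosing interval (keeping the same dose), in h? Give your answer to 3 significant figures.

To keep the same average steady-state level, dosing rate must scale with clearance.
CL ratio = 0.847 / 1.18 = 0.7178
New interval (same dose) = 21.1 / 0.7178 = 29.40 h

29.4 h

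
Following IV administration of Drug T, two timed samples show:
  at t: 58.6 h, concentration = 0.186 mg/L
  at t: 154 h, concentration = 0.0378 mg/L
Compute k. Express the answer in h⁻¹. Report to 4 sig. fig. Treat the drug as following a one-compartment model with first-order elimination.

0.01670 h⁻¹

k = ln(C₁/C₂) / (t₂ − t₁) = ln(0.186/0.0378) / (154 − 58.6)
  = 1.593 / 95.40 = 0.01670 h⁻¹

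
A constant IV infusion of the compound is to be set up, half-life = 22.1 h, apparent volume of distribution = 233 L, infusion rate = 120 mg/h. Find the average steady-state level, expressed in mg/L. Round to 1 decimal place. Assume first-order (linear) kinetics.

16.4 mg/L

k = ln2 / t½ = 0.693147 / 22.1 = 0.03136 h⁻¹
CL = k × Vd = 0.03136 × 233 = 7.307 L/h
At steady state Css = R₀ / CL = 120 / 7.307 = 16.42 mg/L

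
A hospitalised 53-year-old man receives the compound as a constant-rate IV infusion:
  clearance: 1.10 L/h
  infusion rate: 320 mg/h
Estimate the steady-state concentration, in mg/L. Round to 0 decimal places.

291 mg/L

At steady state Css = R₀ / CL = 320 / 1.100 = 290.9 mg/L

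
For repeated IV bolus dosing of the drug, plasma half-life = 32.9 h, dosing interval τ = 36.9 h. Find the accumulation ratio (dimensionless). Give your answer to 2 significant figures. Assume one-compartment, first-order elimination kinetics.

1.9

k = ln2 / t½ = 0.693147 / 32.9 = 0.02107 h⁻¹
e^(−kτ) = e^(−0.02107 × 36.9) = 0.4596
Accumulation ratio R = 1 / (1 − e^(−kτ)) = 1 / (1 − 0.4596) = 1.850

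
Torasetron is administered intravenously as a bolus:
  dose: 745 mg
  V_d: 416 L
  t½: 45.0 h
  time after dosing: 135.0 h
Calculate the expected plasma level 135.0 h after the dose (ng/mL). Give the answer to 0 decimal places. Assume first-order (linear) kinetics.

C₀ = Dose / Vd = 745.0 / 416 = 1.791 mg/L
k = ln2 / t½ = 0.693147 / 45.0 = 0.01540 h⁻¹
t / t½ = 135.0 / 45.0 = 3 half-lives
C = C₀ × (1/2)^3 = 1.791 × 0.1250 = 0.2239 mg/L
Convert: 0.2239 mg/L × 1000 = 223.9 ng/mL

224 ng/mL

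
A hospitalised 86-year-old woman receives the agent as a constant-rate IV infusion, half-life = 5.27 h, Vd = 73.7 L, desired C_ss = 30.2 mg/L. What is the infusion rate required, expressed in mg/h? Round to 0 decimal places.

293 mg/h

k = ln2 / t½ = 0.693147 / 5.27 = 0.1315 h⁻¹
CL = k × Vd = 0.1315 × 73.7 = 9.692 L/h
At steady state, infusion rate R₀ = Css × CL = 30.2 × 9.692 = 292.7 mg/h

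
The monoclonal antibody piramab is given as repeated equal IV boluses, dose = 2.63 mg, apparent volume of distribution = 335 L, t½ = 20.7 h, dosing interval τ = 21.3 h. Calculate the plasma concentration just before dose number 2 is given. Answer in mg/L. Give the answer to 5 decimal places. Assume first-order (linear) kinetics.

C₀ per dose = Dose / Vd = 2.63 / 335 = 0.007851 mg/L
k = ln2 / t½ = 0.693147 / 20.7 = 0.03349 h⁻¹
Fraction remaining after one interval: r = e^(−kτ) = e^(−0.03349 × 21.3) = 0.4900
Before dose 2, 1 dose has been given (aged 1τ).
C_trough = C₀ × r = 0.007851 × 0.4900 = 0.003847 mg/L

0.00385 mg/L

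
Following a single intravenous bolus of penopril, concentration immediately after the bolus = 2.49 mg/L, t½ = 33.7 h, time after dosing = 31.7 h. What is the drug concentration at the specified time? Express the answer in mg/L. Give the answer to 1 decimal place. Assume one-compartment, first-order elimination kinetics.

k = ln2 / t½ = 0.693147 / 33.7 = 0.02057 h⁻¹
C = C₀ · e^(−k·t) = 2.490 × e^(−0.02057 × 31.7)
  = 2.490 × 0.5210 = 1.297 mg/L

1.3 mg/L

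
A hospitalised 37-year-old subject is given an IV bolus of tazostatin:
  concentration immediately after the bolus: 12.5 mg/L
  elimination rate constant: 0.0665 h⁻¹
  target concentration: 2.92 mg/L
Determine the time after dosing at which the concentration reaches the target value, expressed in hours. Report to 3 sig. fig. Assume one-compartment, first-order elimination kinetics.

21.9 h

t = ln(C₀ / C) / k = ln(12.50 / 2.92) / 0.06650
  = ln(4.281) / 0.06650 = 1.454 / 0.06650 = 21.86 h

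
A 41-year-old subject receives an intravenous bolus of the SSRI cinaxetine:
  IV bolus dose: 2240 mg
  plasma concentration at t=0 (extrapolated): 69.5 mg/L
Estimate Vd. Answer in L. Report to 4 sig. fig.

32.23 L

Vd = Dose / C₀ = 2240 / 69.5 = 32.23 L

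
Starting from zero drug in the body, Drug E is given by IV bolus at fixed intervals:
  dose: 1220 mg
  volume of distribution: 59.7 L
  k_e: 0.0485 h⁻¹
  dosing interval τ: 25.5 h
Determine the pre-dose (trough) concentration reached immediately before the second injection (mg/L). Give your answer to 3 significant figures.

5.93 mg/L

C₀ per dose = Dose / Vd = 1220 / 59.7 = 20.44 mg/L
Fraction remaining after one interval: r = e^(−kτ) = e^(−0.04850 × 25.5) = 0.2903
Before dose 2, 1 dose has been given (aged 1τ).
C_trough = C₀ × r = 20.44 × 0.2903 = 5.934 mg/L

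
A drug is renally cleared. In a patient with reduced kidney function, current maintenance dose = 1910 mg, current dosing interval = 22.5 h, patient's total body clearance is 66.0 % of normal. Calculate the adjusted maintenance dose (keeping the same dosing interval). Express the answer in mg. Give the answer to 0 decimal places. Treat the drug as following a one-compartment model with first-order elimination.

1261 mg

To keep the same average steady-state level, dosing rate must scale with clearance.
CL ratio = 66.0 / 100 = 0.6600
New dose (same interval) = 1910 × 0.6600 = 1261 mg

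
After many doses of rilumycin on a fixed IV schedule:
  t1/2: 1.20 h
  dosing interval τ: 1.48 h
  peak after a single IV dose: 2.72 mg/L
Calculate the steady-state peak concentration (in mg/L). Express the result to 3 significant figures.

k = ln2 / t½ = 0.693147 / 1.20 = 0.5776 h⁻¹
e^(−kτ) = e^(−0.5776 × 1.48) = 0.4253
Accumulation ratio R = 1 / (1 − e^(−kτ)) = 1 / (1 − 0.4253) = 1.740
Steady-state peak = C₀ × R = 2.72 × 1.740 = 4.733 mg/L

4.73 mg/L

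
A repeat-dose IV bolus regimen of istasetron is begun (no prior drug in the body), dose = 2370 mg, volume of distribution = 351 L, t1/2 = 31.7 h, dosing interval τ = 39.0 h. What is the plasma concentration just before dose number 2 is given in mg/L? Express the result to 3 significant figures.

2.88 mg/L

C₀ per dose = Dose / Vd = 2370 / 351 = 6.752 mg/L
k = ln2 / t½ = 0.693147 / 31.7 = 0.02187 h⁻¹
Fraction remaining after one interval: r = e^(−kτ) = e^(−0.02187 × 39.0) = 0.4262
Before dose 2, 1 dose has been given (aged 1τ).
C_trough = C₀ × r = 6.752 × 0.4262 = 2.878 mg/L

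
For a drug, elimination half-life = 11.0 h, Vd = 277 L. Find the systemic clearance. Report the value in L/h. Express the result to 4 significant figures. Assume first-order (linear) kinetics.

17.45 L/h

k = ln2 / t½ = 0.693147 / 11.0 = 0.06301 h⁻¹
CL = k × Vd = 0.06301 × 277 = 17.45 L/h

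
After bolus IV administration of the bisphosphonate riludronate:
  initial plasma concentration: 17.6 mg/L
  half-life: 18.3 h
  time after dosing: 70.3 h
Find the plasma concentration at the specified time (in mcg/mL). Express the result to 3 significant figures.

1.23 mcg/mL

k = ln2 / t½ = 0.693147 / 18.3 = 0.03788 h⁻¹
C = C₀ · e^(−k·t) = 17.60 × e^(−0.03788 × 70.3)
  = 17.60 × 0.06974 = 1.227 mg/L
(1.227 mg/L = 1.227 mcg/mL)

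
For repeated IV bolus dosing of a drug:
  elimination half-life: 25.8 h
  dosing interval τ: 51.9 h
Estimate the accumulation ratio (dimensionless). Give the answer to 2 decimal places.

1.33

k = ln2 / t½ = 0.693147 / 25.8 = 0.02687 h⁻¹
e^(−kτ) = e^(−0.02687 × 51.9) = 0.2479
Accumulation ratio R = 1 / (1 − e^(−kτ)) = 1 / (1 − 0.2479) = 1.330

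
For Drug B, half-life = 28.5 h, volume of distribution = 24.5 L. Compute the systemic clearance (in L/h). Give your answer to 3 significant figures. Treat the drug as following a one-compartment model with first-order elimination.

0.596 L/h

k = ln2 / t½ = 0.693147 / 28.5 = 0.02432 h⁻¹
CL = k × Vd = 0.02432 × 24.5 = 0.5958 L/h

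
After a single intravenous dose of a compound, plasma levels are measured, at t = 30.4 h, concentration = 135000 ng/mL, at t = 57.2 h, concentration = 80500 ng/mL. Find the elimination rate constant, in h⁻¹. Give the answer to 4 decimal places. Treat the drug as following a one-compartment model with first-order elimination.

k = ln(C₁/C₂) / (t₂ − t₁) = ln(135000/80500) / (57.2 − 30.4)
  = 0.5170 / 26.80 = 0.01929 h⁻¹

0.0193 h⁻¹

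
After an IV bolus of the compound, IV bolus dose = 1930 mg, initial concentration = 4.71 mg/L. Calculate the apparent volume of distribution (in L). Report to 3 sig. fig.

Vd = Dose / C₀ = 1930 / 4.71 = 409.8 L

410 L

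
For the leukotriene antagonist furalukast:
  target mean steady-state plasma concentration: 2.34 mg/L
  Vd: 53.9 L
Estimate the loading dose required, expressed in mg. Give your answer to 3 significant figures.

126 mg

LD = Css × Vd = 2.34 × 53.9 = 126.1 mg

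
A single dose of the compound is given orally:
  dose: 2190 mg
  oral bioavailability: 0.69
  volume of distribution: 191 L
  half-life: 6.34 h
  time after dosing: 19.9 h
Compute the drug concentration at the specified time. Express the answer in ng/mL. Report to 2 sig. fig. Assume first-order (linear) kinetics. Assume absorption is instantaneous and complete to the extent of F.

Amount reaching circulation = F × Dose = 0.69 × 2190 = 1511 mg
C₀ = F·Dose / Vd = 1511 / 191 = 7.911 mg/L
k = ln2 / t½ = 0.693147 / 6.34 = 0.1093 h⁻¹
C = C₀ · e^(−k·t) = 7.911 × e^(−0.1093 × 19.9)
  = 7.911 × 0.1136 = 0.8987 mg/L
Convert: 0.8987 mg/L × 1000 = 898.7 ng/mL

900 ng/mL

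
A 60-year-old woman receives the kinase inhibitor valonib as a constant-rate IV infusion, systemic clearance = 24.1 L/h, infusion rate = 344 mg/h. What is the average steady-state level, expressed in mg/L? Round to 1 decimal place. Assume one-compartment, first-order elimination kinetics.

At steady state Css = R₀ / CL = 344 / 24.10 = 14.27 mg/L

14.3 mg/L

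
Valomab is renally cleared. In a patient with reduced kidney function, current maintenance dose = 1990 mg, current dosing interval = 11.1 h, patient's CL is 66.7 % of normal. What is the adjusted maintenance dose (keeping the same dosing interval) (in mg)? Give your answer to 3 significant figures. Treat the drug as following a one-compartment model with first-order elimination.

To keep the same average steady-state level, dosing rate must scale with clearance.
CL ratio = 66.7 / 100 = 0.6670
New dose (same interval) = 1990 × 0.6670 = 1327 mg

1330 mg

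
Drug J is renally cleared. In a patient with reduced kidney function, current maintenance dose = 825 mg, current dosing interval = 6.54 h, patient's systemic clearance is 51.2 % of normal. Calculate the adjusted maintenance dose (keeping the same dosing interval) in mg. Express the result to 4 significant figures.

422.4 mg

To keep the same average steady-state level, dosing rate must scale with clearance.
CL ratio = 51.2 / 100 = 0.5120
New dose (same interval) = 825 × 0.5120 = 422.4 mg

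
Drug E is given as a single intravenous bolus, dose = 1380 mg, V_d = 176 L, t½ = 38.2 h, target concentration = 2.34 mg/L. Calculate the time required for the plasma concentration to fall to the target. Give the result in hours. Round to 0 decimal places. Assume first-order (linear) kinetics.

67 h

C₀ = Dose / Vd = 1380 / 176 = 7.841 mg/L
k = ln2 / t½ = 0.693147 / 38.2 = 0.01815 h⁻¹
t = ln(C₀ / C) / k = ln(7.841 / 2.34) / 0.01815
  = ln(3.351) / 0.01815 = 1.209 / 0.01815 = 66.61 h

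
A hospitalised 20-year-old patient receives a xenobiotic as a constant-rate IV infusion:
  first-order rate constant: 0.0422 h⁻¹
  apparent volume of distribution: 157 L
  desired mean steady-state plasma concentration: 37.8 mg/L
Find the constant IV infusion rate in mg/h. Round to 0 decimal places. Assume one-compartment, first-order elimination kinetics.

250 mg/h

CL = k × Vd = 0.04220 × 157 = 6.625 L/h
At steady state, infusion rate R₀ = Css × CL = 37.8 × 6.625 = 250.4 mg/h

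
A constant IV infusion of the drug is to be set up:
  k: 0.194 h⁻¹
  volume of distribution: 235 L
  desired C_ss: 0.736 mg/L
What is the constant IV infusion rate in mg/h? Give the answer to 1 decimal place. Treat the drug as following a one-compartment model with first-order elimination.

CL = k × Vd = 0.1940 × 235 = 45.59 L/h
At steady state, infusion rate R₀ = Css × CL = 0.736 × 45.59 = 33.55 mg/h

33.6 mg/h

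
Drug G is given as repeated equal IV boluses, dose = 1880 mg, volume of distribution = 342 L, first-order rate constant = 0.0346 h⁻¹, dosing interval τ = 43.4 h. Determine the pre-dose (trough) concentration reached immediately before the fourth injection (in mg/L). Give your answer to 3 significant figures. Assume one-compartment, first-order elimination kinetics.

1.56 mg/L

C₀ per dose = Dose / Vd = 1880 / 342 = 5.497 mg/L
Fraction remaining after one interval: r = e^(−kτ) = e^(−0.03460 × 43.4) = 0.2228
Before dose 4, 3 doses have been given (aged 1τ, 2τ, 3τ).
C_trough = C₀ × (r + r² + … + r^3) = C₀ × r(1−r^3)/(1−r)
        = 5.497 × 0.2228 × (1 − 0.01106) / (1 − 0.2228) = 1.558 mg/L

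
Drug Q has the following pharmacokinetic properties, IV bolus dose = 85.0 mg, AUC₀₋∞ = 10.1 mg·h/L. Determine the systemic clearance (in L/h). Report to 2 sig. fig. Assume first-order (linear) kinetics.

CL = Dose / AUC = 85.0 / 10.1 = 8.416 L/h

8.4 L/h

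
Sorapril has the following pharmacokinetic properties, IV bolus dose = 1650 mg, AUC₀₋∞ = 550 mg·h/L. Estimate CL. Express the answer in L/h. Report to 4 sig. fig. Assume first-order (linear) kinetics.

CL = Dose / AUC = 1650 / 550 = 3.000 L/h

3.000 L/h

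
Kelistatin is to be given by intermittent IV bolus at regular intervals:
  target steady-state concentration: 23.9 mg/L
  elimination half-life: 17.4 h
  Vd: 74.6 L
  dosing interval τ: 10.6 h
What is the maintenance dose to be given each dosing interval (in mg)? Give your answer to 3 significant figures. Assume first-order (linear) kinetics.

k = ln2 / t½ = 0.693147 / 17.4 = 0.03984 h⁻¹
CL = k × Vd = 0.03984 × 74.6 = 2.972 L/h
At steady state, Dose/τ = Css × CL.
Dose = Css × CL × τ = 23.9 × 2.972 × 10.6 = 752.9 mg

753 mg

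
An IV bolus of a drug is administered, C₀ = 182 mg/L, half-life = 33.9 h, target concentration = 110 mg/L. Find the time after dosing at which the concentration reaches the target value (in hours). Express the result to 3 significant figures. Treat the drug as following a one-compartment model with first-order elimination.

k = ln2 / t½ = 0.693147 / 33.9 = 0.02045 h⁻¹
t = ln(C₀ / C) / k = ln(182.0 / 110) / 0.02045
  = ln(1.655) / 0.02045 = 0.5038 / 0.02045 = 24.64 h

24.6 h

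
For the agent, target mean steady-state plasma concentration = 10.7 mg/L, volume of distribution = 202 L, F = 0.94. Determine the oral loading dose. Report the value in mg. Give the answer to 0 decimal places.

LD = Css × Vd / F = 10.7 × 202 / 0.94 = 2299 mg

2299 mg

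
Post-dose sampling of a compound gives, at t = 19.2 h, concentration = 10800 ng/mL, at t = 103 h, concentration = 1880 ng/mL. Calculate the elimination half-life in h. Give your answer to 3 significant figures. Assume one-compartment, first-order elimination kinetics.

33.2 h

k = ln(C₁/C₂) / (t₂ − t₁) = ln(10800/1880) / (103 − 19.2)
  = 1.748 / 83.80 = 0.02086 h⁻¹
t½ = ln2 / k = 0.693147 / 0.02086 = 33.23 h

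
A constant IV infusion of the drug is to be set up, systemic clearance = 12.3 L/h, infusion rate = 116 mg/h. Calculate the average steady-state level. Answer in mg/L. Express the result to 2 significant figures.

At steady state Css = R₀ / CL = 116 / 12.30 = 9.431 mg/L

9.4 mg/L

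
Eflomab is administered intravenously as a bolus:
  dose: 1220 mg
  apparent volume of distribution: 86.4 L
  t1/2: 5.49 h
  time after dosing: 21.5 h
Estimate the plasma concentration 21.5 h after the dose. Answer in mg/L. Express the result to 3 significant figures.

C₀ = Dose / Vd = 1220 / 86.4 = 14.12 mg/L
k = ln2 / t½ = 0.693147 / 5.49 = 0.1263 h⁻¹
C = C₀ · e^(−k·t) = 14.12 × e^(−0.1263 × 21.5)
  = 14.12 × 0.06618 = 0.9345 mg/L

0.935 mg/L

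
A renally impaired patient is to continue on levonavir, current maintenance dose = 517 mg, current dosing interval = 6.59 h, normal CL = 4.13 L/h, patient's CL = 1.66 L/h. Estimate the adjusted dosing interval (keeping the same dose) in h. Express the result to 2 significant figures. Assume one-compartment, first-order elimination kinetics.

16 h

To keep the same average steady-state level, dosing rate must scale with clearance.
CL ratio = 1.66 / 4.13 = 0.4019
New interval (same dose) = 6.59 / 0.4019 = 16.40 h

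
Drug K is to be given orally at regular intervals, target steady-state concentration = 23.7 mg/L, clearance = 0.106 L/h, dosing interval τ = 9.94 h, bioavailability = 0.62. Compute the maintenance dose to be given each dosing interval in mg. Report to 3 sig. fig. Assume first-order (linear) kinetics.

40.3 mg

At steady state, F × (Dose/τ) = Css × CL.
Dose = Css × CL × τ / F = 23.7 × 0.1060 × 9.94 / 0.62 = 40.28 mg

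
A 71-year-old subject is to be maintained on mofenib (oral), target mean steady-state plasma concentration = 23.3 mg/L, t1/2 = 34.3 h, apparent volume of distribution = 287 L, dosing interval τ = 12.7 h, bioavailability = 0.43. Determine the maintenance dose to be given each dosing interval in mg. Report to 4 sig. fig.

k = ln2 / t½ = 0.693147 / 34.3 = 0.02021 h⁻¹
CL = k × Vd = 0.02021 × 287 = 5.800 L/h
At steady state, F × (Dose/τ) = Css × CL.
Dose = Css × CL × τ / F = 23.3 × 5.800 × 12.7 / 0.43 = 3991 mg

3991 mg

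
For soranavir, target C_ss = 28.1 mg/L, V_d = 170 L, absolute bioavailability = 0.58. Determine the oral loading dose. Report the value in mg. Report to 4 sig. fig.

8236 mg

LD = Css × Vd / F = 28.1 × 170 / 0.58 = 8236 mg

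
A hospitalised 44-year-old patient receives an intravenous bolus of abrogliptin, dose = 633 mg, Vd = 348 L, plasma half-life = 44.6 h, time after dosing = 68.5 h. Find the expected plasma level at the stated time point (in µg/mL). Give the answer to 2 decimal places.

0.63 µg/mL

C₀ = Dose / Vd = 633.0 / 348 = 1.819 mg/L
k = ln2 / t½ = 0.693147 / 44.6 = 0.01554 h⁻¹
C = C₀ · e^(−k·t) = 1.819 × e^(−0.01554 × 68.5)
  = 1.819 × 0.3449 = 0.6274 mg/L
(0.6274 mg/L = 0.6274 µg/mL)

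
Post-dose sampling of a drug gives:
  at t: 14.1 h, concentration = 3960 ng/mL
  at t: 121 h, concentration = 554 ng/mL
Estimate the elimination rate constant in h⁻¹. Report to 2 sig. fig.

0.018 h⁻¹

k = ln(C₁/C₂) / (t₂ − t₁) = ln(3960/554) / (121 − 14.1)
  = 1.967 / 106.9 = 0.01840 h⁻¹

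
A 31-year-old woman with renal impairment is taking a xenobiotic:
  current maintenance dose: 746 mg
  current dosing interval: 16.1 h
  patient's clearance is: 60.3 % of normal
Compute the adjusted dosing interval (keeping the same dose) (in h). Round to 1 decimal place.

26.7 h

To keep the same average steady-state level, dosing rate must scale with clearance.
CL ratio = 60.3 / 100 = 0.6030
New interval (same dose) = 16.1 / 0.6030 = 26.70 h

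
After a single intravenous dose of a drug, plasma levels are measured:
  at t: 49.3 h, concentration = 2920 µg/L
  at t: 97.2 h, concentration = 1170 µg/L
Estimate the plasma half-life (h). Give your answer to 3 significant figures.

k = ln(C₁/C₂) / (t₂ − t₁) = ln(2920/1170) / (97.2 − 49.3)
  = 0.9146 / 47.90 = 0.01909 h⁻¹
t½ = ln2 / k = 0.693147 / 0.01909 = 36.31 h

36.3 h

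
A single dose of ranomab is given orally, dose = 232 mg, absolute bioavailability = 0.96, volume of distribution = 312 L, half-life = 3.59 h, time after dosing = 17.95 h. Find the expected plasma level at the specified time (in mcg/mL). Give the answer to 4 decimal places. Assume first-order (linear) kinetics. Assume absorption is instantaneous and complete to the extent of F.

0.0223 mcg/mL

Amount reaching circulation = F × Dose = 0.96 × 232.0 = 222.7 mg
C₀ = F·Dose / Vd = 222.7 / 312 = 0.7138 mg/L
k = ln2 / t½ = 0.693147 / 3.59 = 0.1931 h⁻¹
t / t½ = 17.95 / 3.59 = 5 half-lives
C = C₀ × (1/2)^5 = 0.7138 × 0.03125 = 0.02231 mg/L
(0.02231 mg/L = 0.02231 mcg/mL)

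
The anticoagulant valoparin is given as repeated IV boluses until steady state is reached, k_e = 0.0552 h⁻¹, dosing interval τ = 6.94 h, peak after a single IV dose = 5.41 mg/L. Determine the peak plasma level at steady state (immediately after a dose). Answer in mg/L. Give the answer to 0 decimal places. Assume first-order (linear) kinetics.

e^(−kτ) = e^(−0.05520 × 6.94) = 0.6818
Accumulation ratio R = 1 / (1 − e^(−kτ)) = 1 / (1 − 0.6818) = 3.143
Steady-state peak = C₀ × R = 5.41 × 3.143 = 17.00 mg/L

17 mg/L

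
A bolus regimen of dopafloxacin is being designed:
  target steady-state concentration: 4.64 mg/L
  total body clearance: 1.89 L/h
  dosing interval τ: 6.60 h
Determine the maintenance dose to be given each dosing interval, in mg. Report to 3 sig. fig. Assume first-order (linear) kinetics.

At steady state, Dose/τ = Css × CL.
Dose = Css × CL × τ = 4.64 × 1.890 × 6.60 = 57.88 mg

57.9 mg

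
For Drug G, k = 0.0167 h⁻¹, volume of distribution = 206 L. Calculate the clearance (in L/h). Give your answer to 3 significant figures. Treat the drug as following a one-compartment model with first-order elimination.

3.44 L/h

CL = k × Vd = 0.0167 × 206 = 3.440 L/h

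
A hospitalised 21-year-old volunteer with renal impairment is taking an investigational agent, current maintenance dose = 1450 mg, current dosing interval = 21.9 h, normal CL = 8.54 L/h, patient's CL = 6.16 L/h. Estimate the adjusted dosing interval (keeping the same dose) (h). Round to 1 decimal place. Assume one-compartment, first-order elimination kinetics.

To keep the same average steady-state level, dosing rate must scale with clearance.
CL ratio = 6.16 / 8.54 = 0.7213
New interval (same dose) = 21.9 / 0.7213 = 30.36 h

30.4 h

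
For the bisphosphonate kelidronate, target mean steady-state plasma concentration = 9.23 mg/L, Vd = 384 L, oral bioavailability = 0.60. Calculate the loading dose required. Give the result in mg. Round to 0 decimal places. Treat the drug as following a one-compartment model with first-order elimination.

LD = Css × Vd / F = 9.23 × 384 / 0.60 = 5907 mg

5907 mg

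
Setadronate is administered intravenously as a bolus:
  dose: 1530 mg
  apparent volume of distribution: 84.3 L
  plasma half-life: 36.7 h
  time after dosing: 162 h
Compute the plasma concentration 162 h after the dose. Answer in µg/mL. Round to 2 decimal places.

0.85 µg/mL

C₀ = Dose / Vd = 1530 / 84.3 = 18.15 mg/L
k = ln2 / t½ = 0.693147 / 36.7 = 0.01889 h⁻¹
C = C₀ · e^(−k·t) = 18.15 × e^(−0.01889 × 162)
  = 18.15 × 0.04688 = 0.8509 mg/L
(0.8509 mg/L = 0.8509 µg/mL)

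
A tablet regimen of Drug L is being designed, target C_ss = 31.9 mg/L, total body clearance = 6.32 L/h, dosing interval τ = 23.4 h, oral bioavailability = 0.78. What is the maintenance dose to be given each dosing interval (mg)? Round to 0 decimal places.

At steady state, F × (Dose/τ) = Css × CL.
Dose = Css × CL × τ / F = 31.9 × 6.320 × 23.4 / 0.78 = 6048 mg

6048 mg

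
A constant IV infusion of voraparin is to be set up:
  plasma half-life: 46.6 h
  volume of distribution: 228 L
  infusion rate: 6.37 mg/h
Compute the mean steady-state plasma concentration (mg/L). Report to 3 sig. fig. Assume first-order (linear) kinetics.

k = ln2 / t½ = 0.693147 / 46.6 = 0.01487 h⁻¹
CL = k × Vd = 0.01487 × 228 = 3.390 L/h
At steady state Css = R₀ / CL = 6.37 / 3.390 = 1.879 mg/L

1.88 mg/L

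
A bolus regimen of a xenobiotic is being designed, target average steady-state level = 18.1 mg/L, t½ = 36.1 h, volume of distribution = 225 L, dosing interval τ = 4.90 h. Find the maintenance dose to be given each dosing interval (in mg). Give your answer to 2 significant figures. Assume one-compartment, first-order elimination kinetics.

k = ln2 / t½ = 0.693147 / 36.1 = 0.01920 h⁻¹
CL = k × Vd = 0.01920 × 225 = 4.320 L/h
At steady state, Dose/τ = Css × CL.
Dose = Css × CL × τ = 18.1 × 4.320 × 4.90 = 383.1 mg

380 mg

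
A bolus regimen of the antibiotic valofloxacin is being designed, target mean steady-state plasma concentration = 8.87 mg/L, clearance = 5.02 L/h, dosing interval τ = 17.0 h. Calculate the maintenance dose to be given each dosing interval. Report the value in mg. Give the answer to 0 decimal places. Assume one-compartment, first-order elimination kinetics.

757 mg

At steady state, Dose/τ = Css × CL.
Dose = Css × CL × τ = 8.87 × 5.020 × 17.0 = 757.0 mg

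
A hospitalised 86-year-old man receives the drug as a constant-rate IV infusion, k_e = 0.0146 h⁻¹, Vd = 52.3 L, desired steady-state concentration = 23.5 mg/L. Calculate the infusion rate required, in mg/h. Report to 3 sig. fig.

17.9 mg/h

CL = k × Vd = 0.01460 × 52.3 = 0.7636 L/h
At steady state, infusion rate R₀ = Css × CL = 23.5 × 0.7636 = 17.94 mg/h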